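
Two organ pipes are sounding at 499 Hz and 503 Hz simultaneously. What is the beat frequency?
4 Hz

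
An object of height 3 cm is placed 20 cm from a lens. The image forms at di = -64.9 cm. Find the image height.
hi = (-di/do) × ho = 9.735 cm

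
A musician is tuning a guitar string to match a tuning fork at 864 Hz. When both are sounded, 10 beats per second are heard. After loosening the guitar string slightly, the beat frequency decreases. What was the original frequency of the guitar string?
874 Hz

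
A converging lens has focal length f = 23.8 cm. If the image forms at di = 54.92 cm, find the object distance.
1/do = 1/f − 1/di → do = 42 cm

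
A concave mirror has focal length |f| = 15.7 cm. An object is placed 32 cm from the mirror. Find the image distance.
f = +15.7 cm (concave); 1/di = 1/f − 1/do → di = 30.82 cm (real image, in front of mirror)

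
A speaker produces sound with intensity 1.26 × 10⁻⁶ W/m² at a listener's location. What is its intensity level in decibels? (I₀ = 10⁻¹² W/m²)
β = 10·log₁₀(I/I₀) = 61 dB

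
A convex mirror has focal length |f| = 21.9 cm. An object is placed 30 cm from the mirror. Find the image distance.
f = −21.9 cm (convex); 1/di = 1/f − 1/do → di = -12.66 cm (virtual image, behind mirror)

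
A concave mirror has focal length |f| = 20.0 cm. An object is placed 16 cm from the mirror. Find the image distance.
f = +20.0 cm (concave); 1/di = 1/f − 1/do → di = -80 cm (virtual image, behind mirror)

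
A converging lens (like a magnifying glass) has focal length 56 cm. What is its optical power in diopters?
P = 1/f = 1.786 D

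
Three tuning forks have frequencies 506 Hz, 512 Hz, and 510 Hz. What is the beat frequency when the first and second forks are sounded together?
6 Hz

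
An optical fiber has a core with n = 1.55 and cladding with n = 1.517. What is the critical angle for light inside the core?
θc = arcsin(n_cladding/n_core) = 78.16°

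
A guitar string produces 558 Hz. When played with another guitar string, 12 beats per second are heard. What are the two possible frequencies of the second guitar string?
f₂ = 558 ± 12 Hz → 570 Hz or 546 Hz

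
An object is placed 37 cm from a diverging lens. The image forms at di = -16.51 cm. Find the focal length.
1/f = 1/do + 1/di → f = -29.81 cm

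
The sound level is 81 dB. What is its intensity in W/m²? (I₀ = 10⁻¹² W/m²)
I = I₀·10^(β/10) = 1.26 × 10⁻⁴ W/m²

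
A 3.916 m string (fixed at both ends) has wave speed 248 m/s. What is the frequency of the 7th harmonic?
fₙ = nv/(2L) = 221.7 Hz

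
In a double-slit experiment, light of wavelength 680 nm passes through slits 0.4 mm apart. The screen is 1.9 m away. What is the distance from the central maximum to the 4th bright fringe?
y = mλL/d = 12.92 mm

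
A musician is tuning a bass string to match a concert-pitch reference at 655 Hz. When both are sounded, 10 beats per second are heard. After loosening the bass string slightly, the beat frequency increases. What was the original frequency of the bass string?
645 Hz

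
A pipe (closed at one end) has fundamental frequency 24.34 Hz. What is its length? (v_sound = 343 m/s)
L = v/(4f₁) = 3.523 m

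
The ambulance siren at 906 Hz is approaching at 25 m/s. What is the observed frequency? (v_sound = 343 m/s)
f_obs = f·v/(v − v_s) = 977.2 Hz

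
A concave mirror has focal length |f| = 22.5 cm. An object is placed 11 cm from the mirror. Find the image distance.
f = +22.5 cm (concave); 1/di = 1/f − 1/do → di = -21.52 cm (virtual image, behind mirror)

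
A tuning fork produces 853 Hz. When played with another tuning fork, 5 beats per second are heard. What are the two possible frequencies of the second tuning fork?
f₂ = 853 ± 5 Hz → 858 Hz or 848 Hz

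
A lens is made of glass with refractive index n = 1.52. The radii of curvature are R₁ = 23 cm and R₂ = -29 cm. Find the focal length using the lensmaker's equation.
1/f = (n − 1)(1/R₁ − 1/R₂) → f = 24.67 cm (converging lens)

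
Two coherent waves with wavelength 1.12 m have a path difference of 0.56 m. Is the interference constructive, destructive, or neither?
destructive — path difference = 0.5λ, an odd multiple of λ/2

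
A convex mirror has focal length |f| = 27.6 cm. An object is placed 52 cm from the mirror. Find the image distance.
f = −27.6 cm (convex); 1/di = 1/f − 1/do → di = -18.03 cm (virtual image, behind mirror)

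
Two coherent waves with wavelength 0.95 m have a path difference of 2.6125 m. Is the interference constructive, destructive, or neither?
neither (partial) — path difference = 2.75λ, neither a whole number of wavelengths nor an odd multiple of λ/2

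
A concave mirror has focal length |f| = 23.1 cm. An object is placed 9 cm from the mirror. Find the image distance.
f = +23.1 cm (concave); 1/di = 1/f − 1/do → di = -14.74 cm (virtual image, behind mirror)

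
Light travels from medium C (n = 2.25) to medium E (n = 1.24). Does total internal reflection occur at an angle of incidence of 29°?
θc = arcsin(n₂/n₁) = 33.44°; 29° < θc, so no — the ray refracts.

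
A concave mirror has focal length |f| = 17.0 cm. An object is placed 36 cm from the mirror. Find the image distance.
f = +17.0 cm (concave); 1/di = 1/f − 1/do → di = 32.21 cm (real image, in front of mirror)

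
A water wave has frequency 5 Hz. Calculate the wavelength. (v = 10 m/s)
λ = v/f = 2 m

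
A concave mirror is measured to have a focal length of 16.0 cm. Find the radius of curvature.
R = 2|f| = 32 cm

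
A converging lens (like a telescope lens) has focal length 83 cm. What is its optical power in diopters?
P = 1/f = 1.205 D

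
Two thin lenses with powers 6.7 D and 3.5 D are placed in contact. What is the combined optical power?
P_total = P₁ + P₂ = 10.2 D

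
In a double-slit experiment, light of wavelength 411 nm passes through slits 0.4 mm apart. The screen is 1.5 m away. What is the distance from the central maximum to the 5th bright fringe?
y = mλL/d = 7.706 mm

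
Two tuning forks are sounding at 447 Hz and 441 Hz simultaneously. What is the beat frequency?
6 Hz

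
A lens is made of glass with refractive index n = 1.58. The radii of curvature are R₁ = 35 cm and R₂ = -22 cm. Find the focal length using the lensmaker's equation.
1/f = (n − 1)(1/R₁ − 1/R₂) → f = 23.29 cm (converging lens)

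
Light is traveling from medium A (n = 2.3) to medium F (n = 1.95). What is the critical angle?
θc = arcsin(n₂/n₁) = 57.98°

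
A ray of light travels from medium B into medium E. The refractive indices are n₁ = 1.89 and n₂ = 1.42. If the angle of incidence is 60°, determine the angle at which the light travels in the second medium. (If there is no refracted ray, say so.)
sin θ₂ = (n₁/n₂)·sin θ₁ = 1.153 > 1, so there is no refracted ray — the light undergoes total internal reflection.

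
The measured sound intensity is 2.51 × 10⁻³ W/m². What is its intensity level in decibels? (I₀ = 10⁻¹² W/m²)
β = 10·log₁₀(I/I₀) = 94 dB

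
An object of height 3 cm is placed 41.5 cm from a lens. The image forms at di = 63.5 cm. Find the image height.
hi = (-di/do) × ho = -4.59 cm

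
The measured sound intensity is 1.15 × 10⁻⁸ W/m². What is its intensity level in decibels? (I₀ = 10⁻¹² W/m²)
β = 10·log₁₀(I/I₀) = 40.61 dB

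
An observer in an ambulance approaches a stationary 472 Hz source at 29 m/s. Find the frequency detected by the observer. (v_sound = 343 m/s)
f_obs = f·(v + v_o)/v = 511.9 Hz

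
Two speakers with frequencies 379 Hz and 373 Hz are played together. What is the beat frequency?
6 Hz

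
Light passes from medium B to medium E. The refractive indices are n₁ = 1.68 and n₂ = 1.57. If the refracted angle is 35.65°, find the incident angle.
sin θ₁ = (n₂/n₁)·sin θ₂ → θ₁ = 33°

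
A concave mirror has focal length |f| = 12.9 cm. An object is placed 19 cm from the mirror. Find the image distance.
f = +12.9 cm (concave); 1/di = 1/f − 1/do → di = 40.18 cm (real image, in front of mirror)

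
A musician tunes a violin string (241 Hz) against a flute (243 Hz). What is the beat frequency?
2 Hz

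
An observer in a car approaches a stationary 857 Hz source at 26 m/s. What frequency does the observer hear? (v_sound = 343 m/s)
f_obs = f·(v + v_o)/v = 922 Hz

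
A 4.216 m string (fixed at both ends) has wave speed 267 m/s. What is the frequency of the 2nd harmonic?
fₙ = nv/(2L) = 63.33 Hz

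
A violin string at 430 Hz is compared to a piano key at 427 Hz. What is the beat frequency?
3 Hz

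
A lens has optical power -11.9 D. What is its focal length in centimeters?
f = 1/P = -8.403 cm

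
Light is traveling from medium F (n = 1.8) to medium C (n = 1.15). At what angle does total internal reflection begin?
θc = arcsin(n₂/n₁) = 39.71°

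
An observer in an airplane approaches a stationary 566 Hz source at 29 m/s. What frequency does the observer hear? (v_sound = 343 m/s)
f_obs = f·(v + v_o)/v = 613.9 Hz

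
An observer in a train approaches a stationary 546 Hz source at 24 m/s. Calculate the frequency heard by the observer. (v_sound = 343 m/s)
f_obs = f·(v + v_o)/v = 584.2 Hz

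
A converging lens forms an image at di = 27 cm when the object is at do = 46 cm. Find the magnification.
M = −di/do = -0.587 (inverted image)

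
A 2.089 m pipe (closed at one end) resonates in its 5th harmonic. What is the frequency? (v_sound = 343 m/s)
fₙ = nv/(4L) = 205.2 Hz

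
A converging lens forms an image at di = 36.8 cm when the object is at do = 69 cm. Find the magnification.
M = −di/do = -0.5333 (inverted image)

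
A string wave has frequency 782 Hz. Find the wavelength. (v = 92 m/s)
λ = v/f = 0.1176 m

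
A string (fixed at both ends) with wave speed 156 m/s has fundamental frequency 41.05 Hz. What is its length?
L = v/(2f₁) = 1.9 m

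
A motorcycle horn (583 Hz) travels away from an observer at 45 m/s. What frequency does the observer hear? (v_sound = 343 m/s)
f_obs = f·v/(v + v_s) = 515.4 Hz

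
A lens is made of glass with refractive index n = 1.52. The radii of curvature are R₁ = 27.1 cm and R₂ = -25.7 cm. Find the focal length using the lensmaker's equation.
1/f = (n − 1)(1/R₁ − 1/R₂) → f = 25.37 cm (converging lens)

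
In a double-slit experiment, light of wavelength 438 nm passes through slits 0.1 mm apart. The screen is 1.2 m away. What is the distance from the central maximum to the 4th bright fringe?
y = mλL/d = 21.02 mm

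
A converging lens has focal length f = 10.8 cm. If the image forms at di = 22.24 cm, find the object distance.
1/do = 1/f − 1/di → do = 21 cm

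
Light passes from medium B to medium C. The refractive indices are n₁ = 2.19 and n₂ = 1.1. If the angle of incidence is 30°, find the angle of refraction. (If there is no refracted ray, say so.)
sin θ₂ = (n₁/n₂)·sin θ₁ = 0.9955 → θ₂ = 84.53°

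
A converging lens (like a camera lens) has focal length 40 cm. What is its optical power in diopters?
P = 1/f = 2.5 D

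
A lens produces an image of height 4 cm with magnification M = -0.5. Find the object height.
ho = |hi|/|M| = 8 cm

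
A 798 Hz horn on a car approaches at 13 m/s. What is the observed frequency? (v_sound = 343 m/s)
f_obs = f·v/(v − v_s) = 829.4 Hz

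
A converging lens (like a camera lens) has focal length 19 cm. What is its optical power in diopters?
P = 1/f = 5.263 D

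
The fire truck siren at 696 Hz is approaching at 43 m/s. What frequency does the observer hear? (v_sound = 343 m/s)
f_obs = f·v/(v − v_s) = 795.8 Hz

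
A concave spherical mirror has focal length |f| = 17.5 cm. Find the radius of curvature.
R = 2|f| = 35 cm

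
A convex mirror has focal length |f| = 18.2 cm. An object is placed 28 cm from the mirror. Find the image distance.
f = −18.2 cm (convex); 1/di = 1/f − 1/do → di = -11.03 cm (virtual image, behind mirror)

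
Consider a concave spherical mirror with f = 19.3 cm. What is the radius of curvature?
R = 2|f| = 38.6 cm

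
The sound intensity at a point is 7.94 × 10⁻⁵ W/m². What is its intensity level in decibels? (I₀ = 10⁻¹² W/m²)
β = 10·log₁₀(I/I₀) = 79 dB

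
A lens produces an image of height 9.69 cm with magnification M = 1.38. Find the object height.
ho = |hi|/|M| = 7.022 cm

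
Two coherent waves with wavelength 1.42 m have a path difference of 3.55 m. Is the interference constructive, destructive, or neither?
destructive — path difference = 2.5λ, an odd multiple of λ/2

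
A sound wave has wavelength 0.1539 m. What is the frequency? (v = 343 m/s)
f = v/λ = 2229 Hz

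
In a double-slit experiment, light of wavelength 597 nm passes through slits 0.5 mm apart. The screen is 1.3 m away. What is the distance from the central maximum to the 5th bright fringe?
y = mλL/d = 7.761 mm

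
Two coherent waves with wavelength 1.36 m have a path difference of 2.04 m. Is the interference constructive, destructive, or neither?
destructive — path difference = 1.5λ, an odd multiple of λ/2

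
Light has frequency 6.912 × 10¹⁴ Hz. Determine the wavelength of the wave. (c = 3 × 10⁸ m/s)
λ = c/f = 434 nm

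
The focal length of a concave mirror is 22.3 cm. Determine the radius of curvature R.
R = 2|f| = 44.6 cm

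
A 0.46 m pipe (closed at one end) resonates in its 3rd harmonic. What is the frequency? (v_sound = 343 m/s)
fₙ = nv/(4L) = 559.2 Hz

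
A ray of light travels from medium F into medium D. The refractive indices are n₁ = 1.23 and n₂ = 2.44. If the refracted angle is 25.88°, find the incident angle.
sin θ₁ = (n₂/n₁)·sin θ₂ → θ₁ = 59.98°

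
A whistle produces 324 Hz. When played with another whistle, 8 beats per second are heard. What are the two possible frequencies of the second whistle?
f₂ = 324 ± 8 Hz → 332 Hz or 316 Hz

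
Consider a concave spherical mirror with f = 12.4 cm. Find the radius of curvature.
R = 2|f| = 24.8 cm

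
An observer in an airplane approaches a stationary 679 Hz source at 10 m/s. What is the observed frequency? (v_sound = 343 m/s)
f_obs = f·(v + v_o)/v = 698.8 Hz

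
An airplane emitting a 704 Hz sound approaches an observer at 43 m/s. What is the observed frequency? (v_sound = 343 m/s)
f_obs = f·v/(v − v_s) = 804.9 Hz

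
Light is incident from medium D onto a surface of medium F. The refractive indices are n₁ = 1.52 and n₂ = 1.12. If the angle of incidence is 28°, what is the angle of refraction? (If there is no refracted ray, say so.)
sin θ₂ = (n₁/n₂)·sin θ₁ = 0.6371 → θ₂ = 39.58°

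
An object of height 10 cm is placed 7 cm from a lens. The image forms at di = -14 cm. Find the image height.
hi = (-di/do) × ho = 20 cm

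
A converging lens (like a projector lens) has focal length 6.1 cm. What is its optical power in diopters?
P = 1/f = 16.39 D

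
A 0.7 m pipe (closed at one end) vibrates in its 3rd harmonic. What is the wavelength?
λₙ = 4L/n = 0.9333 m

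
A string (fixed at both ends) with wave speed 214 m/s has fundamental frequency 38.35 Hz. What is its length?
L = v/(2f₁) = 2.79 m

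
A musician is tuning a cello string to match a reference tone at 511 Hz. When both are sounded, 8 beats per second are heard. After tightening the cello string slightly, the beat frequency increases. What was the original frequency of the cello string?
519 Hz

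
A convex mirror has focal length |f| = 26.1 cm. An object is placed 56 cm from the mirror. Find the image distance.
f = −26.1 cm (convex); 1/di = 1/f − 1/do → di = -17.8 cm (virtual image, behind mirror)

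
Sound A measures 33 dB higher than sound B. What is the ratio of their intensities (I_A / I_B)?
I_A/I_B = 10^(Δβ/10) = 1995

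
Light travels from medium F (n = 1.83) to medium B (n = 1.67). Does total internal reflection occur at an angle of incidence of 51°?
θc = arcsin(n₂/n₁) = 65.86°; 51° < θc, so no — the ray refracts.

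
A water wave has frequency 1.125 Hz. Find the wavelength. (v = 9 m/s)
λ = v/f = 8 m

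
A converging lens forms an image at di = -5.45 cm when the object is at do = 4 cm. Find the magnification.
M = −di/do = 1.363 (upright image)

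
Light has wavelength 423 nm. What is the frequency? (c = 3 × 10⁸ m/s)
f = c/λ = 7.092 × 10¹⁴ Hz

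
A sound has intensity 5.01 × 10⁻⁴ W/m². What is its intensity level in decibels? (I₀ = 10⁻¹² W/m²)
β = 10·log₁₀(I/I₀) = 87 dB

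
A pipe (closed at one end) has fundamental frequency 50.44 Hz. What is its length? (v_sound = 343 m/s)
L = v/(4f₁) = 1.7 m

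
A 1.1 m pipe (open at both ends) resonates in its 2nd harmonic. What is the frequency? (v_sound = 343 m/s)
fₙ = nv/(2L) = 311.8 Hz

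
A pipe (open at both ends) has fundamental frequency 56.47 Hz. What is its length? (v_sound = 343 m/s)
L = v/(2f₁) = 3.037 m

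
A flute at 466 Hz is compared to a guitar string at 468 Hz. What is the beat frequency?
2 Hz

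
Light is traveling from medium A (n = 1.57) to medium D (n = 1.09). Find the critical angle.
θc = arcsin(n₂/n₁) = 43.97°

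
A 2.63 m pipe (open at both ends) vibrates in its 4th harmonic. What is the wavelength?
λₙ = 2L/n = 1.315 m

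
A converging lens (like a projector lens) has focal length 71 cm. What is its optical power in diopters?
P = 1/f = 1.408 D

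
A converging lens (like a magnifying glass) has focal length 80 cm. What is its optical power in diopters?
P = 1/f = 1.25 D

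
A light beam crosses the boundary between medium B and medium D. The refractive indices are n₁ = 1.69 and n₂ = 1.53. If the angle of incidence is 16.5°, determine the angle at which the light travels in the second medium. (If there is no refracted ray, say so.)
sin θ₂ = (n₁/n₂)·sin θ₁ = 0.3137 → θ₂ = 18.28°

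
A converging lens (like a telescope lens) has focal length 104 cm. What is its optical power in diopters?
P = 1/f = 0.9615 D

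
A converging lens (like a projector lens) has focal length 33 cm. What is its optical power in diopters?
P = 1/f = 3.03 D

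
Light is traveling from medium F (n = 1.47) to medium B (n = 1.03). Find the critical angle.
θc = arcsin(n₂/n₁) = 44.48°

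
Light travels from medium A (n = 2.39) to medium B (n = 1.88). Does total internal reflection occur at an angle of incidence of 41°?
θc = arcsin(n₂/n₁) = 51.87°; 41° < θc, so no — the ray refracts.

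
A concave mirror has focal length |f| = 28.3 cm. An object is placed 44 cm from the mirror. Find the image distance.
f = +28.3 cm (concave); 1/di = 1/f − 1/do → di = 79.31 cm (real image, in front of mirror)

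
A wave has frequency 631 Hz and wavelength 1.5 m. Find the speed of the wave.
v = fλ = 946.5 m/s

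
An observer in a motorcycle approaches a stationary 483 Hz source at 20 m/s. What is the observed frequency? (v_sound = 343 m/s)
f_obs = f·(v + v_o)/v = 511.2 Hz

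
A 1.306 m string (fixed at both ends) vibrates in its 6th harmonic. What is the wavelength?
λₙ = 2L/n = 0.4353 m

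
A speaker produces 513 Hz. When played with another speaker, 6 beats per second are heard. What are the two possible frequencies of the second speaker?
f₂ = 513 ± 6 Hz → 519 Hz or 507 Hz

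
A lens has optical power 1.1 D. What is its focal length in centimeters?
f = 1/P = 90.91 cm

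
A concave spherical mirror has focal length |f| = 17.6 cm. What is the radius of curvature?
R = 2|f| = 35.2 cm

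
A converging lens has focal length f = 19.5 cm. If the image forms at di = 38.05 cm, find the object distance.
1/do = 1/f − 1/di → do = 40 cm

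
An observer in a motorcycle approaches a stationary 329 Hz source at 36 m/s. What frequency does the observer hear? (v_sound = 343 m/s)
f_obs = f·(v + v_o)/v = 363.5 Hz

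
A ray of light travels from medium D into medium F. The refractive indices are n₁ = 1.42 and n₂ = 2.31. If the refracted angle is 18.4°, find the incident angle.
sin θ₁ = (n₂/n₁)·sin θ₂ → θ₁ = 30.9°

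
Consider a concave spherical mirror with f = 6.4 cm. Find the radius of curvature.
R = 2|f| = 12.8 cm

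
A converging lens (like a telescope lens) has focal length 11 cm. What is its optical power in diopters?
P = 1/f = 9.091 D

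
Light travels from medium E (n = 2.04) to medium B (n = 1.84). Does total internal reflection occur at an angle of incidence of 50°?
θc = arcsin(n₂/n₁) = 64.42°; 50° < θc, so no — the ray refracts.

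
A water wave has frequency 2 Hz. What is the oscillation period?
T = 1/f = 0.5 s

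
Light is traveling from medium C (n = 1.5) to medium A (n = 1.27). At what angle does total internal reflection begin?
θc = arcsin(n₂/n₁) = 57.85°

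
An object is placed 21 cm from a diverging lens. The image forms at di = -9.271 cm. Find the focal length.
1/f = 1/do + 1/di → f = -16.6 cm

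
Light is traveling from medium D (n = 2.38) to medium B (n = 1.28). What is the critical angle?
θc = arcsin(n₂/n₁) = 32.54°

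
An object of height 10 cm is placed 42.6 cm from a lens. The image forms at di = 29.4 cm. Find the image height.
hi = (-di/do) × ho = -6.901 cm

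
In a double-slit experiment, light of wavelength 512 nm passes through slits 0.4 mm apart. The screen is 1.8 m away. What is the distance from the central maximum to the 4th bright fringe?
y = mλL/d = 9.216 mm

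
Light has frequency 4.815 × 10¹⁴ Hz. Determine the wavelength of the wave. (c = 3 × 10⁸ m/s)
λ = c/f = 623.1 nm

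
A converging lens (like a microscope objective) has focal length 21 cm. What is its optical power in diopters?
P = 1/f = 4.762 D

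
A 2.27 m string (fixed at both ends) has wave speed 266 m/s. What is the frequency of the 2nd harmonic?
fₙ = nv/(2L) = 117.2 Hz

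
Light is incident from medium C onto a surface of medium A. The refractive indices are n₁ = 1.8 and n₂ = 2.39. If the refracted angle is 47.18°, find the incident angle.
sin θ₁ = (n₂/n₁)·sin θ₂ → θ₁ = 76.88°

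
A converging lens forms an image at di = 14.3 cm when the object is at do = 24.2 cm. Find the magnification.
M = −di/do = -0.5909 (inverted image)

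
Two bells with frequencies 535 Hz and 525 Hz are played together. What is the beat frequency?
10 Hz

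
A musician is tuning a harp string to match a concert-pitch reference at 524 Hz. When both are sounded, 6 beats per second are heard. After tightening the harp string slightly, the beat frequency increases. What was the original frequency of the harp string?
530 Hz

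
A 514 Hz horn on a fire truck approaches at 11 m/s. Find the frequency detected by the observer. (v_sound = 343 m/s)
f_obs = f·v/(v − v_s) = 531 Hz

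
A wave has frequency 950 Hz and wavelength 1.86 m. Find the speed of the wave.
v = fλ = 1767 m/s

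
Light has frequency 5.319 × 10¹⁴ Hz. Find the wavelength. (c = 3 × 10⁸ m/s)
λ = c/f = 564 nm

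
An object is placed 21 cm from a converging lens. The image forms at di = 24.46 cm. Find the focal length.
1/f = 1/do + 1/di → f = 11.3 cm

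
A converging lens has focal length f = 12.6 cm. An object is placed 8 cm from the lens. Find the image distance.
1/di = 1/f − 1/do → di = -21.91 cm (virtual image)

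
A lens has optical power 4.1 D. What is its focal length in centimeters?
f = 1/P = 24.39 cm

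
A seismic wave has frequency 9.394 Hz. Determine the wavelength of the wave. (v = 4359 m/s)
λ = v/f = 464 m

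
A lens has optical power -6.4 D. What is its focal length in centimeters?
f = 1/P = -15.62 cm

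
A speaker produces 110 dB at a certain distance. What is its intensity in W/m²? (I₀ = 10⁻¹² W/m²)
I = I₀·10^(β/10) = 1.00 × 10⁻¹ W/m²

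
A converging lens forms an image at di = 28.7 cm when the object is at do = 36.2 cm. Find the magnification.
M = −di/do = -0.7928 (inverted image)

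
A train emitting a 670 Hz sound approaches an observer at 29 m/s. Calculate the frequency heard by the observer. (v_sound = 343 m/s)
f_obs = f·v/(v − v_s) = 731.9 Hz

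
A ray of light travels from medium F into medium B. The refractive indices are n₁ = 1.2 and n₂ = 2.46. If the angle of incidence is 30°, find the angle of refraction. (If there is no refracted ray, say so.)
sin θ₂ = (n₁/n₂)·sin θ₁ = 0.2439 → θ₂ = 14.12°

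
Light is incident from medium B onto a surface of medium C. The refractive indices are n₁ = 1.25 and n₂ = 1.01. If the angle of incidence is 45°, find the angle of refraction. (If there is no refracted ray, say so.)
sin θ₂ = (n₁/n₂)·sin θ₁ = 0.8751 → θ₂ = 61.06°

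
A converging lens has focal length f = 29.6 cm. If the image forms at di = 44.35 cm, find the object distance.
1/do = 1/f − 1/di → do = 89 cm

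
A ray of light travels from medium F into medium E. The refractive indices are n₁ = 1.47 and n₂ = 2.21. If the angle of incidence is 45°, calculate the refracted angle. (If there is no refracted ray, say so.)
sin θ₂ = (n₁/n₂)·sin θ₁ = 0.4703 → θ₂ = 28.06°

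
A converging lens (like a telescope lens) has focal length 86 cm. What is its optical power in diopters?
P = 1/f = 1.163 D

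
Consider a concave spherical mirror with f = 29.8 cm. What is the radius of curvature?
R = 2|f| = 59.6 cm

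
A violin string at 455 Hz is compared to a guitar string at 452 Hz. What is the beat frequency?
3 Hz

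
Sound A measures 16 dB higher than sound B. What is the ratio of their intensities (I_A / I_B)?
I_A/I_B = 10^(Δβ/10) = 39.81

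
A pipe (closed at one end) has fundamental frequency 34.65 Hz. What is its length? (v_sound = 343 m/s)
L = v/(4f₁) = 2.475 m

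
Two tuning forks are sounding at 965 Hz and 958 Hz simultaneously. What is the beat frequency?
7 Hz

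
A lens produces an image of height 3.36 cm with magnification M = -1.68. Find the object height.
ho = |hi|/|M| = 2 cm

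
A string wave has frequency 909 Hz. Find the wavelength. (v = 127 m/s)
λ = v/f = 0.1397 m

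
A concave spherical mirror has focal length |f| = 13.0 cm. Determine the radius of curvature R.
R = 2|f| = 26 cm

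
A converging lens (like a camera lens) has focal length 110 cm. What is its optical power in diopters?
P = 1/f = 0.9091 D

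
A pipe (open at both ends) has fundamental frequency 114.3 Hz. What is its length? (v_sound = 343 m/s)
L = v/(2f₁) = 1.5 m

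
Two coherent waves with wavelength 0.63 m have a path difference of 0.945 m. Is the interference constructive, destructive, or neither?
destructive — path difference = 1.5λ, an odd multiple of λ/2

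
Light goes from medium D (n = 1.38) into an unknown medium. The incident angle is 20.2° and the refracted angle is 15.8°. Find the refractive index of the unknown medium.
n₂ = n₁·sin θ₁ / sin θ₂ = 1.75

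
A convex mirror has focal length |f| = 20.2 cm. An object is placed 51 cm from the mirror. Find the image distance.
f = −20.2 cm (convex); 1/di = 1/f − 1/do → di = -14.47 cm (virtual image, behind mirror)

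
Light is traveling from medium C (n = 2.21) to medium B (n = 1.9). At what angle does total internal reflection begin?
θc = arcsin(n₂/n₁) = 59.29°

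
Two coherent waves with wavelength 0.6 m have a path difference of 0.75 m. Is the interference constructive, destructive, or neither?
neither (partial) — path difference = 1.25λ, neither a whole number of wavelengths nor an odd multiple of λ/2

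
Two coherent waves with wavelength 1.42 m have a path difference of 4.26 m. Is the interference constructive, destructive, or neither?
constructive — path difference = 3λ, a whole number of wavelengths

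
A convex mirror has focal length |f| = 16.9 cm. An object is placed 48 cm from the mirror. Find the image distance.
f = −16.9 cm (convex); 1/di = 1/f − 1/do → di = -12.5 cm (virtual image, behind mirror)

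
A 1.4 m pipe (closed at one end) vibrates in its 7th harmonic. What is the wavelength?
λₙ = 4L/n = 0.8 m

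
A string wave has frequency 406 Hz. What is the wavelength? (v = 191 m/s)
λ = v/f = 0.4704 m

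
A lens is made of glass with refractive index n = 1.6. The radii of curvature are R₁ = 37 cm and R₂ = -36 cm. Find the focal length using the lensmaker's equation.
1/f = (n − 1)(1/R₁ − 1/R₂) → f = 30.41 cm (converging lens)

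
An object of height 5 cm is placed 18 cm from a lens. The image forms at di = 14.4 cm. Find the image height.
hi = (-di/do) × ho = -4 cm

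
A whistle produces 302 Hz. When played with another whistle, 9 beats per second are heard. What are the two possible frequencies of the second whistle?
f₂ = 302 ± 9 Hz → 311 Hz or 293 Hz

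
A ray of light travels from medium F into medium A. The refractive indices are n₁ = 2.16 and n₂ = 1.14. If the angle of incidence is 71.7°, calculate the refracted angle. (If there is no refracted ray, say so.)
sin θ₂ = (n₁/n₂)·sin θ₁ = 1.799 > 1, so there is no refracted ray — the light undergoes total internal reflection.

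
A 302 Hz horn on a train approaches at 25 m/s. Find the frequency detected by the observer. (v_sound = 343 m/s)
f_obs = f·v/(v − v_s) = 325.7 Hz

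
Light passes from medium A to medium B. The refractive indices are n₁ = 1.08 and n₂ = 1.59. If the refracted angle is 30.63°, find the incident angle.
sin θ₁ = (n₂/n₁)·sin θ₂ → θ₁ = 48.6°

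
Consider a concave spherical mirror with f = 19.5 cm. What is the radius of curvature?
R = 2|f| = 39 cm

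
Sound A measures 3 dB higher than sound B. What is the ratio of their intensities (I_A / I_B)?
I_A/I_B = 10^(Δβ/10) = 1.995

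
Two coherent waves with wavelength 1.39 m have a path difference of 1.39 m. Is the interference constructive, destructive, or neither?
constructive — path difference = 1λ, a whole number of wavelengths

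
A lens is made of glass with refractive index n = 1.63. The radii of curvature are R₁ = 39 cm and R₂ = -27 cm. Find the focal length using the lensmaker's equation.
1/f = (n − 1)(1/R₁ − 1/R₂) → f = 25.32 cm (converging lens)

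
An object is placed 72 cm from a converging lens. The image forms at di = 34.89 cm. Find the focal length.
1/f = 1/do + 1/di → f = 23.5 cm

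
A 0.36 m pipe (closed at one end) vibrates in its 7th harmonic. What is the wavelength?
λₙ = 4L/n = 0.2057 m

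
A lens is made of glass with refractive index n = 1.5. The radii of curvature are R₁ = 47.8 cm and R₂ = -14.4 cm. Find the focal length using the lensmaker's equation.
1/f = (n − 1)(1/R₁ − 1/R₂) → f = 22.13 cm (converging lens)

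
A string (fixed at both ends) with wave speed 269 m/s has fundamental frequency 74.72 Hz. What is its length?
L = v/(2f₁) = 1.8 m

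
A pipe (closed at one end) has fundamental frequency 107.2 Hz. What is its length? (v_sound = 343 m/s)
L = v/(4f₁) = 0.7999 m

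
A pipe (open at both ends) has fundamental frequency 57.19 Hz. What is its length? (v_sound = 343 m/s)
L = v/(2f₁) = 2.999 m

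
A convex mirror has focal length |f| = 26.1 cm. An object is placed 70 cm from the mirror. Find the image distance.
f = −26.1 cm (convex); 1/di = 1/f − 1/do → di = -19.01 cm (virtual image, behind mirror)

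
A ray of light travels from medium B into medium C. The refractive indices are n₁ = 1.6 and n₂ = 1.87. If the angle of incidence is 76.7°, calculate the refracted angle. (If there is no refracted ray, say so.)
sin θ₂ = (n₁/n₂)·sin θ₁ = 0.8327 → θ₂ = 56.37°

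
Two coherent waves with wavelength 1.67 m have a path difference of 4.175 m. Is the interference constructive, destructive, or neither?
destructive — path difference = 2.5λ, an odd multiple of λ/2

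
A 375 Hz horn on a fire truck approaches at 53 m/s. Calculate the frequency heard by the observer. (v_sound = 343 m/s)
f_obs = f·v/(v − v_s) = 443.5 Hz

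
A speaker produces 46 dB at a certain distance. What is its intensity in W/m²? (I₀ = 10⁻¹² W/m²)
I = I₀·10^(β/10) = 3.98 × 10⁻⁸ W/m²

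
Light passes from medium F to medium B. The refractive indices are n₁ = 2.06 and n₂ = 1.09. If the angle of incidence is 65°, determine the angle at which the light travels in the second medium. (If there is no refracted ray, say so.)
sin θ₂ = (n₁/n₂)·sin θ₁ = 1.713 > 1, so there is no refracted ray — the light undergoes total internal reflection.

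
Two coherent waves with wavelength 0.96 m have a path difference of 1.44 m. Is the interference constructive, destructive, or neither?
destructive — path difference = 1.5λ, an odd multiple of λ/2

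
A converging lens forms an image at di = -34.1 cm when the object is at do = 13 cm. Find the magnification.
M = −di/do = 2.623 (upright image)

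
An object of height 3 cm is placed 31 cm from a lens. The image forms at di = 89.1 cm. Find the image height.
hi = (-di/do) × ho = -8.623 cm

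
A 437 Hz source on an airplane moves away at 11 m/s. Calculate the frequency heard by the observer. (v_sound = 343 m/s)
f_obs = f·v/(v + v_s) = 423.4 Hz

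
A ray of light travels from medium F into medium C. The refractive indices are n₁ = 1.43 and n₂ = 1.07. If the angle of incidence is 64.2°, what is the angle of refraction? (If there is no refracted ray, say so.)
sin θ₂ = (n₁/n₂)·sin θ₁ = 1.203 > 1, so there is no refracted ray — the light undergoes total internal reflection.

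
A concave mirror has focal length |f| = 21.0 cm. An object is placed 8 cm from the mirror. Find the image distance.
f = +21.0 cm (concave); 1/di = 1/f − 1/do → di = -12.92 cm (virtual image, behind mirror)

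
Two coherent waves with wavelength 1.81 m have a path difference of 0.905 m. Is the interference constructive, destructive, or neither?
destructive — path difference = 0.5λ, an odd multiple of λ/2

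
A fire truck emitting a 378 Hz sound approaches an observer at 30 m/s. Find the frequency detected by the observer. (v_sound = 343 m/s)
f_obs = f·v/(v − v_s) = 414.2 Hz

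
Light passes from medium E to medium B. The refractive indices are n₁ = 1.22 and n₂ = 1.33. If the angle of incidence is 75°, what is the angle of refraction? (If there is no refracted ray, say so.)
sin θ₂ = (n₁/n₂)·sin θ₁ = 0.886 → θ₂ = 62.38°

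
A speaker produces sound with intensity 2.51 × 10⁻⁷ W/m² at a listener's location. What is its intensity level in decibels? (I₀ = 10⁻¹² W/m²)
β = 10·log₁₀(I/I₀) = 54 dB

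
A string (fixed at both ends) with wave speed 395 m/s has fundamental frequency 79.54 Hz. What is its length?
L = v/(2f₁) = 2.483 m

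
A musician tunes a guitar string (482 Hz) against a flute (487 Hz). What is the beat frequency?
5 Hz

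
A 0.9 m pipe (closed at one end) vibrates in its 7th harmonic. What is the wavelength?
λₙ = 4L/n = 0.5143 m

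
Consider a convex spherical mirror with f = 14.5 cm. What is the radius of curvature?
R = 2|f| = 29 cm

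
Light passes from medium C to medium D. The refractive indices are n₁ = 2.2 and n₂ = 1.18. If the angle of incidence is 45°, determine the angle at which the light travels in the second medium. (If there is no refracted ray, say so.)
sin θ₂ = (n₁/n₂)·sin θ₁ = 1.318 > 1, so there is no refracted ray — the light undergoes total internal reflection.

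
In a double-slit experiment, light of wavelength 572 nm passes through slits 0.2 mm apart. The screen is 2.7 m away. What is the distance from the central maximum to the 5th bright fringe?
y = mλL/d = 38.61 mm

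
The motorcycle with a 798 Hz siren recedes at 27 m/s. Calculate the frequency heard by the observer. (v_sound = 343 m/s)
f_obs = f·v/(v + v_s) = 739.8 Hz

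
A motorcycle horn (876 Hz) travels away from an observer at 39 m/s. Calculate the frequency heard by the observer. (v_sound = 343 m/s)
f_obs = f·v/(v + v_s) = 786.6 Hz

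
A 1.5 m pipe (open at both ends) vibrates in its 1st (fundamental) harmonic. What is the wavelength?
λₙ = 2L/n = 3 m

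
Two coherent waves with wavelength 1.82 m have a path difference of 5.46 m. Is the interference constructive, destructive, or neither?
constructive — path difference = 3λ, a whole number of wavelengths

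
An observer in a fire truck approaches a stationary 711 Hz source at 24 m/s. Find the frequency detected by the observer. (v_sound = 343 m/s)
f_obs = f·(v + v_o)/v = 760.7 Hz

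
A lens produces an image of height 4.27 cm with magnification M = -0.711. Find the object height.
ho = |hi|/|M| = 6.006 cm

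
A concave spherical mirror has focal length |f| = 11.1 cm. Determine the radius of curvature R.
R = 2|f| = 22.2 cm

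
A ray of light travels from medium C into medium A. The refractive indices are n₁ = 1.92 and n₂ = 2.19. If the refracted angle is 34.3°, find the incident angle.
sin θ₁ = (n₂/n₁)·sin θ₂ → θ₁ = 40°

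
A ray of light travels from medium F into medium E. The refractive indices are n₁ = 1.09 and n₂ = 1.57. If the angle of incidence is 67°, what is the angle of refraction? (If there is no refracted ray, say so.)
sin θ₂ = (n₁/n₂)·sin θ₁ = 0.6391 → θ₂ = 39.72°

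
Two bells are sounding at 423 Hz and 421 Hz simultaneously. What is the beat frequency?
2 Hz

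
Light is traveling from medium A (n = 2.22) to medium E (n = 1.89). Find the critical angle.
θc = arcsin(n₂/n₁) = 58.36°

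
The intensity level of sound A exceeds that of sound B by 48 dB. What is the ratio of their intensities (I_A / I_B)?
I_A/I_B = 10^(Δβ/10) = 63100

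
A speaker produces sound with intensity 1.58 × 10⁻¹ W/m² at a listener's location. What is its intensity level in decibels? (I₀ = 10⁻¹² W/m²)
β = 10·log₁₀(I/I₀) = 112 dB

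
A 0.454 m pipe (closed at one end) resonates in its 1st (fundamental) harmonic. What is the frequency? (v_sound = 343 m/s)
fₙ = nv/(4L) = 188.9 Hz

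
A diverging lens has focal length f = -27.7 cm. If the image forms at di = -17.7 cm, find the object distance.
1/do = 1/f − 1/di → do = 49.03 cm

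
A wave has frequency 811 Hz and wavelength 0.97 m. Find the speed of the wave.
v = fλ = 786.7 m/s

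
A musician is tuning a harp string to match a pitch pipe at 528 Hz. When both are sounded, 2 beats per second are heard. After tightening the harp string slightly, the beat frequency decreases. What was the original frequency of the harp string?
526 Hz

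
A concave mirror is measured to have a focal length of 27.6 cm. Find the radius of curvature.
R = 2|f| = 55.2 cm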